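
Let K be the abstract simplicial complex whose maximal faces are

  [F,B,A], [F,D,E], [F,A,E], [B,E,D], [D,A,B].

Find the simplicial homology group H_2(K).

Fix the vertex order A < B < D < E < F and write every simplex with vertices in increasing order. Then dim K = 2 and the simplices of K are:

  0-simplices (5): A, B, D, E, F
  1-simplices (10): AB, AD, AE, AF, BD, BE, BF, DE, DF, EF
  2-simplices (5): ABD, ABF, AEF, BDE, DEF

giving chain groups C_0 ≅ Z^5, C_1 ≅ Z^10, C_2 ≅ Z^5.

∂_1: C_1 → C_0 is given by ∂[p,q] = [q] − [p].
This gives a 5×10 integer matrix of rank 4; reducing to Smith normal form yields diagonal entries (1,1,1,1).

∂_2: C_2 → C_1 acts by ∂[p,q,r] = [q,r] − [p,r] + [p,q]. For instance
  ∂AEF = EF − AF + AE,
  ∂ABD = BD − AD + AB.
This gives a 10×5 integer matrix of rank 5; reducing to Smith normal form yields diagonal entries (1,1,1,1,1).

Reading off H_k = ker ∂_k / im ∂_{k+1}:

  H_2: rank ker ∂_2 − rank ∂_3 = (5 − 5) − 0 = 0, and there is no ∂_3, so H_2 ≅ 0.

H_2 = 0.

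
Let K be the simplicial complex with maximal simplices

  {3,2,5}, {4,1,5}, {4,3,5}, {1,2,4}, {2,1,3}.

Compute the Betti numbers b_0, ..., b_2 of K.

b_0 = 1, b_1 = 1, b_2 = 0.

Order the vertices as 1 < 2 < 3 < 4 < 5. Listing each simplex with vertices in this order, K has dimension 2 with simplices:

  0-simplices (5): [1], [2], [3], [4], [5]
  1-simplices (10): [1,2], [1,3], [1,4], [1,5], [2,3], [2,4], [2,5], [3,4], [3,5], [4,5]
  2-simplices (5): [1,2,3], [1,2,4], [1,4,5], [2,3,5], [3,4,5]

Hence C_0 ≅ Z^5, C_1 ≅ Z^10, C_2 ≅ Z^5.

∂_1: C_1 → C_0 maps an edge to its endpoints' difference, ∂[p,q] = q − p. For instance
  ∂[4,5] = [5] − [4].
The 5×10 boundary matrix has rank 4 and Smith normal form diag(1,1,1,1).

∂_2: C_2 → C_1 maps a triangle to the signed sum of its edges. For instance
  ∂[1,2,3] = [2,3] − [1,3] + [1,2],
  ∂[2,3,5] = [3,5] − [2,5] + [2,3].
The 10×5 boundary matrix has rank 5 and Smith normal form diag(1,1,1,1,1).

From H_k ≅ ker(∂_k) / im(∂_{k+1}) we obtain:

  H_0: rank C_0 − rank ∂_1 = 5 − 4 = 1, and the invariant factors of ∂_1 are all 1, so H_0 ≅ Z.
  H_1: rank ker ∂_1 − rank ∂_2 = (10 − 4) − 5 = 1, and the invariant factors of ∂_2 are all 1, so H_1 ≅ Z.
  H_2: rank ker ∂_2 − rank ∂_3 = (5 − 5) − 0 = 0, and there is no ∂_3, so H_2 ≅ 0.

As a check, the Euler characteristic is 5 − 10 + 5 = 0, which agrees with 1 − 1 + 0 = 0.

Hence the Betti numbers are b_0 = 1, b_1 = 1, b_2 = 0.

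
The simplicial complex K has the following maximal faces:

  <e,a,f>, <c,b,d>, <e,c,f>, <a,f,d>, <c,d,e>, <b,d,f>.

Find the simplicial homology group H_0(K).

K has 6 vertices, 12 edges, 6 triangles.
rank ∂_0 = 0, rank ∂_1 = 5 ⇒ b_0 = 6 − 0 − 5 = 1; all invariant factors of ∂_1 are 1 so no torsion. So H_0 ≅ Z.

H_0 = Z.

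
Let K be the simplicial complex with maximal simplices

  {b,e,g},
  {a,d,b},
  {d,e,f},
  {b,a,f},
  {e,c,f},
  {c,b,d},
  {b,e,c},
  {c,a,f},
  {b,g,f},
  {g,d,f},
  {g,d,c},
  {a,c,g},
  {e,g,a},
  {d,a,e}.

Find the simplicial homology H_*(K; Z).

H_0 ≅ Z,  H_1 ≅ Z^2,  H_2 ≅ Z.

Order the vertices as a < b < c < d < e < f < g. Listing each simplex with vertices in this order, K has dimension 2 with simplices:

  0-simplices (7): a, b, c, d, e, f, g
  1-simplices (21): ab, ac, ad, ae, af, ag, bc, bd, be, bf, bg, cd, ce, cf, cg, de, df, dg, ef, eg, fg
  2-simplices (14): abd, abf, acf, acg, ade, aeg, bcd, bce, beg, bfg, cdg, cef, def, dfg

Hence C_0 ≅ Z^7, C_1 ≅ Z^21, C_2 ≅ Z^14.

Boundary ∂_1: C_1 → C_0 sends each edge [p,q] (with p < q) to q − p.
The 7×21 boundary matrix has rank 6 and Smith normal form diag(1,1,1,1,1,1).

Boundary ∂_2: C_2 → C_1 sends each 2-simplex [p,q,r] to [q,r] − [p,r] + [p,q]. For instance
  ∂bcd = cd − bd + bc,
  ∂aeg = eg − ag + ae.
The resulting 21×14 matrix has rank 13, and its Smith normal form has invariant factors (1,1,1,1,1,1,1,1,1,1,1,1,1).

Reading off H_k = ker ∂_k / im ∂_{k+1}:

  H_0: rank C_0 − rank ∂_1 = 7 − 6 = 1, and the invariant factors of ∂_1 are all 1, so H_0 = Z.
  H_1: rank ker ∂_1 − rank ∂_2 = (21 − 6) − 13 = 2, and the invariant factors of ∂_2 are all 1, so H_1 = Z^2.
  H_2: rank ker ∂_2 − rank ∂_3 = (14 − 13) − 0 = 1, and there is no ∂_3, so H_2 = Z.

As a check, the Euler characteristic is 7 − 21 + 14 = 0, which agrees with 1 − 2 + 1 = 0.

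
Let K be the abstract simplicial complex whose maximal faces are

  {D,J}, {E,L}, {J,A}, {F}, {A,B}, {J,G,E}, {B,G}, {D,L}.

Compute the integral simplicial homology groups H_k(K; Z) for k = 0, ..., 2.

We work with the vertex ordering A < B < D < E < F < G < J < L. The simplices of K, each written with vertices in increasing order, are:

  0-simplices (8): A, B, D, E, F, G, J, L
  1-simplices (9): AB, AJ, BG, DJ, DL, EG, EJ, EL, GJ
  2-simplices (1): EGJ

Hence C_0 ≅ Z^8, C_1 ≅ Z^9, C_2 ≅ Z^1.

The boundary map ∂_1: C_1 → C_0 sends each edge [p,q] (with p < q) to q − p. For instance
  ∂GJ = J − G.
The 8×9 boundary matrix has rank 6 and Smith normal form diag(1,1,1,1,1,1).

The boundary map ∂_2: C_2 → C_1 acts by ∂[p,q,r] = [q,r] − [p,r] + [p,q]. For instance
  ∂EGJ = GJ − EJ + EG.
As a 9×1 matrix over Z this has rank 1, with invariant factors (1).

Now H_k = ker ∂_k / im ∂_{k+1}, so:

  H_0: rank C_0 − rank ∂_1 = 8 − 6 = 2, and the invariant factors of ∂_1 are all 1, so H_0 ≅ Z^2.
  H_1: rank ker ∂_1 − rank ∂_2 = (9 − 6) − 1 = 2, and the invariant factors of ∂_2 are all 1, so H_1 ≅ Z^2.
  H_2: rank ker ∂_2 − rank ∂_3 = (1 − 1) − 0 = 0, and there is no ∂_3, so H_2 ≅ 0.

As a check, the Euler characteristic is 8 − 9 + 1 = 0, which agrees with 2 − 2 + 0 = 0.

H_0 ≅ Z^2,  H_1 ≅ Z^2,  H_2 = 0.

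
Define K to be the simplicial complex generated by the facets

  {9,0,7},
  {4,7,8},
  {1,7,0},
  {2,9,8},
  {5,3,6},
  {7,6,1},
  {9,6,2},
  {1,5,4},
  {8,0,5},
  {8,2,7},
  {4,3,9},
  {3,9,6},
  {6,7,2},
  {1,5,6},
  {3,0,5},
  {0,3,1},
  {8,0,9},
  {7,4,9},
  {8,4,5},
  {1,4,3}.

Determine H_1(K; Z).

Order the vertices as 0 < 1 < 2 < 3 < 4 < 5 < 6 < 7 < 8 < 9. Listing each simplex with vertices in this order, K has dimension 2 with simplices:

  0-simplices (10): [0], [1], [2], [3], [4], [5], [6], [7], [8], [9]
  1-simplices (30): (30 of them)
  2-simplices (20): (20 of them)

Hence C_0 ≅ Z^10, C_1 ≅ Z^30, C_2 ≅ Z^20.

Boundary ∂_1: C_1 → C_0 maps an edge to its endpoints' difference, ∂[p,q] = q − p. For instance
  ∂[1,4] = [4] − [1].
This gives a 10×30 integer matrix of rank 9; reducing to Smith normal form yields diagonal entries (1,1,1,1,1,1,1,1,1).

Boundary ∂_2: C_2 → C_1 acts by ∂[p,q,r] = [q,r] − [p,r] + [p,q]. For instance
  ∂[2,6,7] = [6,7] − [2,7] + [2,6],
  ∂[4,7,9] = [7,9] − [4,9] + [4,7].
The 30×20 boundary matrix has rank 20 and Smith normal form diag(1,1,1,1,1,1,1,1,1,1,1,1,1,1,1,1,1,1,1,2).

From H_k ≅ ker(∂_k) / im(∂_{k+1}) we obtain:

  H_1: rank ker ∂_1 − rank ∂_2 = (30 − 9) − 20 = 1, and ∂_2 has invariant factor 2 > 1, so H_1 ≅ Z ⊕ Z_2.

H_1 = Z ⊕ Z_2.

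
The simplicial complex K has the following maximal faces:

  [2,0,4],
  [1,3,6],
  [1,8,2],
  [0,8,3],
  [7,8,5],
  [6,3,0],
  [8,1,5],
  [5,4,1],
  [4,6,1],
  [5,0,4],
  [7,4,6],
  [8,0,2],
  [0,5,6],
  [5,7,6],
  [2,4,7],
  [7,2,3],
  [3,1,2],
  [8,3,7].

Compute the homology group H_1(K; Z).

H_1 = Z ⊕ Z/2.

We work with the vertex ordering 0 < 1 < 2 < 3 < 4 < 5 < 6 < 7 < 8. The simplices of K, each written with vertices in increasing order, are:

  0-simplices (9): [0], [1], [2], [3], [4], [5], [6], [7], [8]
  1-simplices (27): (27 of them)
  2-simplices (18): [0,2,4], [0,2,8], [0,3,6], [0,3,8], [0,4,5], [0,5,6], [1,2,3], [1,2,8], [1,3,6], [1,4,5], [1,4,6], [1,5,8], [2,3,7], [2,4,7], [3,7,8], [4,6,7], [5,6,7], [5,7,8]

Hence C_0 ≅ Z^9, C_1 ≅ Z^27, C_2 ≅ Z^18.

The boundary map ∂_1: C_1 → C_0 is given by ∂[p,q] = [q] − [p]. For instance
  ∂[3,6] = [6] − [3].
The 9×27 boundary matrix has rank 8 and Smith normal form diag(1,1,1,1,1,1,1,1).

Boundary ∂_2: C_2 → C_1 maps a triangle to the signed sum of its edges. For instance
  ∂[1,3,6] = [3,6] − [1,6] + [1,3],
  ∂[1,5,8] = [5,8] − [1,8] + [1,5].
The resulting 27×18 matrix has rank 18, and its Smith normal form has invariant factors (1,1,1,1,1,1,1,1,1,1,1,1,1,1,1,1,1,2).

Now H_k = ker ∂_k / im ∂_{k+1}, so:

  H_1: rank ker ∂_1 − rank ∂_2 = (27 − 8) − 18 = 1, and ∂_2 has invariant factor 2 > 1, so H_1 = Z ⊕ Z/2.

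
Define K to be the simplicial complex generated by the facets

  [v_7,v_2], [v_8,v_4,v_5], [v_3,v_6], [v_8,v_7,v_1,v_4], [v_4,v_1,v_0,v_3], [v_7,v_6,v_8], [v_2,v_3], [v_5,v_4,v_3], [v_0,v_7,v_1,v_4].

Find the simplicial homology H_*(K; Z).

We work with the vertex ordering v_0 < v_1 < v_2 < v_3 < v_4 < v_5 < v_6 < v_7 < v_8. The simplices of K, each written with vertices in increasing order, are:

  0-simplices (9): [v_0], [v_1], [v_2], [v_3], [v_4], [v_5], [v_6], [v_7], [v_8]
  1-simplices (20): (20 of them)
  2-simplices (13): (13 of them)
  3-simplices (3): [v_0,v_1,v_3,v_4], [v_0,v_1,v_4,v_7], [v_1,v_4,v_7,v_8]

so the chain groups are C_0 ≅ Z^9, C_1 ≅ Z^20, C_2 ≅ Z^13, C_3 ≅ Z^3.

Boundary ∂_1: C_1 → C_0 is given by ∂[p,q] = [q] − [p].
The resulting 9×20 matrix has rank 8, and its Smith normal form has invariant factors (1,1,1,1,1,1,1,1).

The boundary map ∂_2: C_2 → C_1 maps a triangle to the signed sum of its edges. For instance
  ∂[v_0,v_1,v_7] = [v_1,v_7] − [v_0,v_7] + [v_0,v_1],
  ∂[v_3,v_4,v_5] = [v_4,v_5] − [v_3,v_5] + [v_3,v_4].
As a 20×13 matrix over Z this has rank 10, with invariant factors (1,1,1,1,1,1,1,1,1,1).

∂_3: C_3 → C_2 sends each 3-simplex σ to the alternating sum Σ_i (−1)^i (σ with its i-th vertex removed). For instance
  ∂[v_0,v_1,v_3,v_4] = [v_1,v_3,v_4] − [v_0,v_3,v_4] + [v_0,v_1,v_4] − [v_0,v_1,v_3],
  ∂[v_1,v_4,v_7,v_8] = [v_4,v_7,v_8] − [v_1,v_7,v_8] + [v_1,v_4,v_8] − [v_1,v_4,v_7].
The 13×3 boundary matrix has rank 3 and Smith normal form diag(1,1,1).

Reading off H_k = ker ∂_k / im ∂_{k+1}:

  H_0: rank C_0 − rank ∂_1 = 9 − 8 = 1, and the invariant factors of ∂_1 are all 1, so H_0 ≅ Z.
  H_1: rank ker ∂_1 − rank ∂_2 = (20 − 8) − 10 = 2, and the invariant factors of ∂_2 are all 1, so H_1 ≅ Z^2.
  H_2: rank ker ∂_2 − rank ∂_3 = (13 − 10) − 3 = 0, and the invariant factors of ∂_3 are all 1, so H_2 ≅ 0.
  H_3: rank ker ∂_3 − rank ∂_4 = (3 − 3) − 0 = 0, and there is no ∂_4, so H_3 ≅ 0.

As a check, the Euler characteristic is 9 − 20 + 13 − 3 = -1, which agrees with 1 − 2 + 0 − 0 = -1.

H_0 = Z,  H_1 = Z^2,  H_2 = 0,  H_3 = 0.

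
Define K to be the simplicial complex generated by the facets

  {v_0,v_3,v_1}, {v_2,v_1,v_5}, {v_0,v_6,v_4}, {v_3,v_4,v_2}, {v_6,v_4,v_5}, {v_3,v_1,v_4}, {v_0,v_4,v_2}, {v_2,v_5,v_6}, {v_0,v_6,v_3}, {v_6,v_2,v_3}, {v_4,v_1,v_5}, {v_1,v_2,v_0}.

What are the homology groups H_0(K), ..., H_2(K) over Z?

Order the vertices as v_0 < v_1 < v_2 < v_3 < v_4 < v_5 < v_6. Listing each simplex with vertices in this order, K has dimension 2 with simplices:

  0-simplices (7): [v_0], [v_1], [v_2], [v_3], [v_4], [v_5], [v_6]
  1-simplices (18): (18 of them)
  2-simplices (12): (12 of them)

Hence C_0 ≅ Z^7, C_1 ≅ Z^18, C_2 ≅ Z^12.

Boundary ∂_1: C_1 → C_0 is given by ∂[p,q] = [q] − [p]. For instance
  ∂[v_3,v_6] = [v_6] − [v_3].
The 7×18 boundary matrix has rank 6 and Smith normal form diag(1,1,1,1,1,1).

∂_2: C_2 → C_1 acts by ∂[p,q,r] = [q,r] − [p,r] + [p,q]. For instance
  ∂[v_0,v_2,v_4] = [v_2,v_4] − [v_0,v_4] + [v_0,v_2],
  ∂[v_2,v_3,v_4] = [v_3,v_4] − [v_2,v_4] + [v_2,v_3].
The resulting 18×12 matrix has rank 12, and its Smith normal form has invariant factors (1,1,1,1,1,1,1,1,1,1,1,2).

Now H_k = ker ∂_k / im ∂_{k+1}, so:

  H_0: rank C_0 − rank ∂_1 = 7 − 6 = 1, and the invariant factors of ∂_1 are all 1, so H_0 ≅ Z.
  H_1: rank ker ∂_1 − rank ∂_2 = (18 − 6) − 12 = 0, and ∂_2 has invariant factor 2 > 1, so H_1 ≅ Z/2.
  H_2: rank ker ∂_2 − rank ∂_3 = (12 − 12) − 0 = 0, and there is no ∂_3, so H_2 ≅ 0.

H_0 = Z,  H_1 = Z/2,  H_2 = 0.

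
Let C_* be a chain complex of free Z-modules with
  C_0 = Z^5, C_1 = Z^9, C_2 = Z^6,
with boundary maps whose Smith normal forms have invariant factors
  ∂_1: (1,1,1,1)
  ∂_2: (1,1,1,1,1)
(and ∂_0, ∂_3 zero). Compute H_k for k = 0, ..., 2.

H_0: b_0 = 5 − 0 − 4 = 1; torsion from ∂_1 factors > 1: none. So H_0 = Z.
H_1: b_1 = 9 − 4 − 5 = 0; torsion from ∂_2 factors > 1: none. So H_1 = 0.
H_2: b_2 = 6 − 5 − 0 = 1; torsion from ∂_3 factors > 1: none. So H_2 = Z.

H_0 = Z,  H_1 = 0,  H_2 = Z.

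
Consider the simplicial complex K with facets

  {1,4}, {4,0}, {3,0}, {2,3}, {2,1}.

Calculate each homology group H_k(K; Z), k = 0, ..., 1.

Take the total order 0 < 1 < 2 < 3 < 4 on the vertex set. Then K (dimension 1) consists of the simplices:

  0-simplices (5): [0], [1], [2], [3], [4]
  1-simplices (5): [0,3], [0,4], [1,2], [1,4], [2,3]

Hence C_0 ≅ Z^5, C_1 ≅ Z^5.

Boundary ∂_1: C_1 → C_0 sends each edge [p,q] (with p < q) to q − p. For instance
  ∂[0,4] = [4] − [0].
As a 5×5 matrix over Z this has rank 4, with invariant factors (1,1,1,1).

From H_k ≅ ker(∂_k) / im(∂_{k+1}) we obtain:

  H_0: rank C_0 − rank ∂_1 = 5 − 4 = 1, and the invariant factors of ∂_1 are all 1, so H_0 = Z.
  H_1: rank ker ∂_1 − rank ∂_2 = (5 − 4) − 0 = 1, and there is no ∂_2, so H_1 = Z.

H_0 = Z,  H_1 = Z.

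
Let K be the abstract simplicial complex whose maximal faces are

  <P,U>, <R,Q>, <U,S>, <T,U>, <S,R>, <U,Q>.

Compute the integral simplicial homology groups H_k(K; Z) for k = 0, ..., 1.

K has 6 vertices, 6 edges.
rank ∂_0 = 0, rank ∂_1 = 5 ⇒ b_0 = 6 − 0 − 5 = 1; all invariant factors of ∂_1 are 1 so no torsion. So H_0 ≅ Z.
rank ∂_1 = 5, rank ∂_2 = 0 ⇒ b_1 = 6 − 5 − 0 = 1. So H_1 ≅ Z.

H_0 ≅ Z,  H_1 ≅ Z.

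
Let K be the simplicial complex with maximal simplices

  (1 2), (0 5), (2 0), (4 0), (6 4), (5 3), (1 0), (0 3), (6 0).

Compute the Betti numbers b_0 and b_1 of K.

b_0 = 1, b_1 = 3.

Fix the vertex order 0 < 1 < 2 < 3 < 4 < 5 < 6 and write every simplex with vertices in increasing order. Then dim K = 1 and the simplices of K are:

  0-simplices (7): [0], [1], [2], [3], [4], [5], [6]
  1-simplices (9): [0,1], [0,2], [0,3], [0,4], [0,5], [0,6], [1,2], [3,5], [4,6]

so the chain groups are C_0 ≅ Z^7, C_1 ≅ Z^9.

Boundary ∂_1: C_1 → C_0 is given by ∂[p,q] = [q] − [p]. For instance
  ∂[3,5] = [5] − [3].
This gives a 7×9 integer matrix of rank 6; reducing to Smith normal form yields diagonal entries (1,1,1,1,1,1).

Computing H_k = (kernel of ∂_k) / (image of ∂_{k+1}):

  H_0: rank C_0 − rank ∂_1 = 7 − 6 = 1, and the invariant factors of ∂_1 are all 1, so H_0 ≅ Z.
  H_1: rank ker ∂_1 − rank ∂_2 = (9 − 6) − 0 = 3, and there is no ∂_2, so H_1 ≅ Z^3.

As a check, the Euler characteristic is 7 − 9 = -2, which agrees with 1 − 3 = -2.

Hence the Betti numbers are b_0 = 1, b_1 = 3.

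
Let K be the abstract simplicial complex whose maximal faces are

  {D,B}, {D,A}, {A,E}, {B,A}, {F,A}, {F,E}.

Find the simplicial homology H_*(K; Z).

We work with the vertex ordering A < B < D < E < F. The simplices of K, each written with vertices in increasing order, are:

  0-simplices (5): A, B, D, E, F
  1-simplices (6): AB, AD, AE, AF, BD, EF

so the chain groups are C_0 ≅ Z^5, C_1 ≅ Z^6.

The boundary map ∂_1: C_1 → C_0 is given by ∂[p,q] = [q] − [p].
The resulting 5×6 matrix has rank 4, and its Smith normal form has invariant factors (1,1,1,1).

Reading off H_k = ker ∂_k / im ∂_{k+1}:

  H_0: rank C_0 − rank ∂_1 = 5 − 4 = 1, and the invariant factors of ∂_1 are all 1, so H_0 ≅ Z.
  H_1: rank ker ∂_1 − rank ∂_2 = (6 − 4) − 0 = 2, and there is no ∂_2, so H_1 ≅ Z^2.

As a check, the Euler characteristic is 5 − 6 = -1, which agrees with 1 − 2 = -1.
(K is a triangulation of a wedge of 2 circles.)

H_0 ≅ Z,  H_1 ≅ Z^2.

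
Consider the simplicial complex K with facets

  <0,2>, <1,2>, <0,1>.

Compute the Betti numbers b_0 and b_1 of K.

b_0 = 1, b_1 = 1.

We work with the vertex ordering 0 < 1 < 2. The simplices of K, each written with vertices in increasing order, are:

  0-simplices (3): [0], [1], [2]
  1-simplices (3): [0,1], [0,2], [1,2]

so the chain groups are C_0 ≅ Z^3, C_1 ≅ Z^3.

Boundary ∂_1: C_1 → C_0 sends each edge [p,q] (with p < q) to q − p. For instance
  ∂[0,2] = [2] − [0].
This gives a 3×3 integer matrix of rank 2; reducing to Smith normal form yields diagonal entries (1,1).

Now H_k = ker ∂_k / im ∂_{k+1}, so:

  H_0: rank C_0 − rank ∂_1 = 3 − 2 = 1, and the invariant factors of ∂_1 are all 1, so H_0 ≅ Z.
  H_1: rank ker ∂_1 − rank ∂_2 = (3 − 2) − 0 = 1, and there is no ∂_2, so H_1 ≅ Z.

(K is a triangulation of the circle S^1.)

Hence the Betti numbers are b_0 = 1, b_1 = 1.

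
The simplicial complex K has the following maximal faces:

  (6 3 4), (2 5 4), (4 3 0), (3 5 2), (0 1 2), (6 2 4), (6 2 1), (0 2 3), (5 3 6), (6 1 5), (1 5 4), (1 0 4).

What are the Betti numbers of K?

b_0 = 1, b_1 = 0, b_2 = 0.

Order the vertices as 0 < 1 < 2 < 3 < 4 < 5 < 6. Listing each simplex with vertices in this order, K has dimension 2 with simplices:

  0-simplices (7): [0], [1], [2], [3], [4], [5], [6]
  1-simplices (18): [0,1], [0,2], [0,3], [0,4], [1,2], [1,4], [1,5], [1,6], [2,3], [2,4], [2,5], [2,6], [3,4], [3,5], [3,6], [4,5], [4,6], [5,6]
  2-simplices (12): [0,1,2], [0,1,4], [0,2,3], [0,3,4], [1,2,6], [1,4,5], [1,5,6], [2,3,5], [2,4,5], [2,4,6], [3,4,6], [3,5,6]

so the chain groups are C_0 ≅ Z^7, C_1 ≅ Z^18, C_2 ≅ Z^12.

The boundary map ∂_1: C_1 → C_0 maps an edge to its endpoints' difference, ∂[p,q] = q − p.
As a 7×18 matrix over Z this has rank 6, with invariant factors (1,1,1,1,1,1).

Boundary ∂_2: C_2 → C_1 sends each 2-simplex [p,q,r] to [q,r] − [p,r] + [p,q]. For instance
  ∂[1,4,5] = [4,5] − [1,5] + [1,4],
  ∂[2,3,5] = [3,5] − [2,5] + [2,3].
As a 18×12 matrix over Z this has rank 12, with invariant factors (1,1,1,1,1,1,1,1,1,1,1,2).

Reading off H_k = ker ∂_k / im ∂_{k+1}:

  H_0: rank C_0 − rank ∂_1 = 7 − 6 = 1, and the invariant factors of ∂_1 are all 1, so H_0 = Z.
  H_1: rank ker ∂_1 − rank ∂_2 = (18 − 6) − 12 = 0, and ∂_2 has invariant factor 2 > 1, so H_1 = Z/2.
  H_2: rank ker ∂_2 − rank ∂_3 = (12 − 12) − 0 = 0, and there is no ∂_3, so H_2 = 0.

Hence the Betti numbers are b_0 = 1, b_1 = 0, b_2 = 0.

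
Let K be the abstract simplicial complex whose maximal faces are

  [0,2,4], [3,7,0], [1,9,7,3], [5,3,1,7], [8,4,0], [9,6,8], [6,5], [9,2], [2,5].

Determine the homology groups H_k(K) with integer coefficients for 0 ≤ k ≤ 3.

H_0 ≅ Z,  H_1 ≅ Z^4,  H_2 = 0,  H_3 = 0.

K has 10 vertices, 22 edges, 11 triangles, 2 3-simplices.
rank ∂_0 = 0, rank ∂_1 = 9 ⇒ b_0 = 10 − 0 − 9 = 1; all invariant factors of ∂_1 are 1 so no torsion. So H_0 ≅ Z.
rank ∂_1 = 9, rank ∂_2 = 9 ⇒ b_1 = 22 − 9 − 9 = 4; all invariant factors of ∂_2 are 1 so no torsion. So H_1 ≅ Z^4.
rank ∂_2 = 9, rank ∂_3 = 2 ⇒ b_2 = 11 − 9 − 2 = 0; all invariant factors of ∂_3 are 1 so no torsion. So H_2 ≅ 0.
rank ∂_3 = 2, rank ∂_4 = 0 ⇒ b_3 = 2 − 2 − 0 = 0. So H_3 ≅ 0.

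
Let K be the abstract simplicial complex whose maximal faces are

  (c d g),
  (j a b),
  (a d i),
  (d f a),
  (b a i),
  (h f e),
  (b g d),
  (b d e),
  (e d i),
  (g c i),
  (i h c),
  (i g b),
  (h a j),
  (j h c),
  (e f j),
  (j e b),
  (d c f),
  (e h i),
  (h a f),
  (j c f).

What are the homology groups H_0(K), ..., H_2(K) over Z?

H_0 ≅ Z,  H_1 ≅ Z ⊕ Z_2,  H_2 = 0.

Order the vertices as a < b < c < d < e < f < g < h < i < j. Listing each simplex with vertices in this order, K has dimension 2 with simplices:

  0-simplices (10): a, b, c, d, e, f, g, h, i, j
  1-simplices (30): ab, ad, af, ah, ai, aj, bd, be, bg, bi, bj, cd, cf, cg, ch, ci, cj, de, df, dg, di, ef, eh, ei, ej, fh, fj, gi, hi, hj
  2-simplices (20): abi, abj, adf, adi, afh, ahj, bde, bdg, bej, bgi, cdf, cdg, cfj, cgi, chi, chj, dei, efh, efj, ehi

giving chain groups C_0 ≅ Z^10, C_1 ≅ Z^30, C_2 ≅ Z^20.

The boundary map ∂_1: C_1 → C_0 sends each edge [p,q] (with p < q) to q − p. For instance
  ∂ad = d − a.
The 10×30 boundary matrix has rank 9 and Smith normal form diag(1,1,1,1,1,1,1,1,1).

∂_2: C_2 → C_1 acts by ∂[p,q,r] = [q,r] − [p,r] + [p,q]. For instance
  ∂adi = di − ai + ad,
  ∂chi = hi − ci + ch.
The 30×20 boundary matrix has rank 20 and Smith normal form diag(1,1,1,1,1,1,1,1,1,1,1,1,1,1,1,1,1,1,1,2).

From H_k ≅ ker(∂_k) / im(∂_{k+1}) we obtain:

  H_0: rank C_0 − rank ∂_1 = 10 − 9 = 1, and the invariant factors of ∂_1 are all 1, so H_0 ≅ Z.
  H_1: rank ker ∂_1 − rank ∂_2 = (30 − 9) − 20 = 1, and ∂_2 has invariant factor 2 > 1, so H_1 ≅ Z ⊕ Z_2.
  H_2: rank ker ∂_2 − rank ∂_3 = (20 − 20) − 0 = 0, and there is no ∂_3, so H_2 ≅ 0.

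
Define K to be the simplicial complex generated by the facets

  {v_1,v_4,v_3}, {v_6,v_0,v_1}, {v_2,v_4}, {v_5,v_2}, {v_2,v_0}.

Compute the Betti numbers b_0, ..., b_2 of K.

We work with the vertex ordering v_0 < v_1 < v_2 < v_3 < v_4 < v_5 < v_6. The simplices of K, each written with vertices in increasing order, are:

  0-simplices (7): [v_0], [v_1], [v_2], [v_3], [v_4], [v_5], [v_6]
  1-simplices (9): [v_0,v_1], [v_0,v_2], [v_0,v_6], [v_1,v_3], [v_1,v_4], [v_1,v_6], [v_2,v_4], [v_2,v_5], [v_3,v_4]
  2-simplices (2): [v_0,v_1,v_6], [v_1,v_3,v_4]

giving chain groups C_0 ≅ Z^7, C_1 ≅ Z^9, C_2 ≅ Z^2.

The boundary map ∂_1: C_1 → C_0 sends each edge [p,q] (with p < q) to q − p. For instance
  ∂[v_2,v_4] = [v_4] − [v_2].
The resulting 7×9 matrix has rank 6, and its Smith normal form has invariant factors (1,1,1,1,1,1).

Boundary ∂_2: C_2 → C_1 sends each 2-simplex [p,q,r] to [q,r] − [p,r] + [p,q]. For instance
  ∂[v_0,v_1,v_6] = [v_1,v_6] − [v_0,v_6] + [v_0,v_1],
  ∂[v_1,v_3,v_4] = [v_3,v_4] − [v_1,v_4] + [v_1,v_3].
As a 9×2 matrix over Z this has rank 2, with invariant factors (1,1).

Now H_k = ker ∂_k / im ∂_{k+1}, so:

  H_0: rank C_0 − rank ∂_1 = 7 − 6 = 1, and the invariant factors of ∂_1 are all 1, so H_0 = Z.
  H_1: rank ker ∂_1 − rank ∂_2 = (9 − 6) − 2 = 1, and the invariant factors of ∂_2 are all 1, so H_1 = Z.
  H_2: rank ker ∂_2 − rank ∂_3 = (2 − 2) − 0 = 0, and there is no ∂_3, so H_2 = 0.

As a check, the Euler characteristic is 7 − 9 + 2 = 0, which agrees with 1 − 1 + 0 = 0.

Hence the Betti numbers are b_0 = 1, b_1 = 1, b_2 = 0.

b_0 = 1, b_1 = 1, b_2 = 0.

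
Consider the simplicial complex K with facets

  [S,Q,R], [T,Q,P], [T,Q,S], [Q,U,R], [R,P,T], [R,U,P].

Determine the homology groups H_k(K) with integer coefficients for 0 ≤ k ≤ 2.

H_0 ≅ Z,  H_1 ≅ Z,  H_2 = 0.

K has 6 vertices, 12 edges, 6 triangles.
rank ∂_0 = 0, rank ∂_1 = 5 ⇒ b_0 = 6 − 0 − 5 = 1; all invariant factors of ∂_1 are 1 so no torsion. So H_0 = Z.
rank ∂_1 = 5, rank ∂_2 = 6 ⇒ b_1 = 12 − 5 − 6 = 1; all invariant factors of ∂_2 are 1 so no torsion. So H_1 = Z.
rank ∂_2 = 6, rank ∂_3 = 0 ⇒ b_2 = 6 − 6 − 0 = 0. So H_2 = 0.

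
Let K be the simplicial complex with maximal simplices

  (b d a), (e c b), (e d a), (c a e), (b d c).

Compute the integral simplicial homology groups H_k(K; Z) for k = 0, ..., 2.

H_0 = Z,  H_1 = Z,  H_2 = 0.

Take the total order a < b < c < d < e on the vertex set. Then K (dimension 2) consists of the simplices:

  0-simplices (5): a, b, c, d, e
  1-simplices (10): ab, ac, ad, ae, bc, bd, be, cd, ce, de
  2-simplices (5): abd, ace, ade, bcd, bce

Hence C_0 ≅ Z^5, C_1 ≅ Z^10, C_2 ≅ Z^5.

The boundary map ∂_1: C_1 → C_0 maps an edge to its endpoints' difference, ∂[p,q] = q − p. For instance
  ∂cd = d − c.
As a 5×10 matrix over Z this has rank 4, with invariant factors (1,1,1,1).

The boundary map ∂_2: C_2 → C_1 maps a triangle to the signed sum of its edges. For instance
  ∂bcd = cd − bd + bc,
  ∂abd = bd − ad + ab.
As a 10×5 matrix over Z this has rank 5, with invariant factors (1,1,1,1,1).

Reading off H_k = ker ∂_k / im ∂_{k+1}:

  H_0: rank C_0 − rank ∂_1 = 5 − 4 = 1, and the invariant factors of ∂_1 are all 1, so H_0 = Z.
  H_1: rank ker ∂_1 − rank ∂_2 = (10 − 4) − 5 = 1, and the invariant factors of ∂_2 are all 1, so H_1 = Z.
  H_2: rank ker ∂_2 − rank ∂_3 = (5 − 5) − 0 = 0, and there is no ∂_3, so H_2 = 0.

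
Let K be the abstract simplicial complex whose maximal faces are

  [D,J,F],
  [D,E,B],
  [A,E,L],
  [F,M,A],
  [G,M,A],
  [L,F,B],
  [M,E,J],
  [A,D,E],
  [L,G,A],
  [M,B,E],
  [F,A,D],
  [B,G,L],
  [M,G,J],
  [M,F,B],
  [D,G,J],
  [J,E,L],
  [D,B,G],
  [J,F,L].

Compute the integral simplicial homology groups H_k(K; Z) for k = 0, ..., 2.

K has 9 vertices, 27 edges, 18 triangles.
rank ∂_0 = 0, rank ∂_1 = 8 ⇒ b_0 = 9 − 0 − 8 = 1; all invariant factors of ∂_1 are 1 so no torsion. So H_0 = Z.
rank ∂_1 = 8, rank ∂_2 = 17 ⇒ b_1 = 27 − 8 − 17 = 2; all invariant factors of ∂_2 are 1 so no torsion. So H_1 = Z^2.
rank ∂_2 = 17, rank ∂_3 = 0 ⇒ b_2 = 18 − 17 − 0 = 1. So H_2 = Z.

H_0 = Z,  H_1 = Z^2,  H_2 = Z.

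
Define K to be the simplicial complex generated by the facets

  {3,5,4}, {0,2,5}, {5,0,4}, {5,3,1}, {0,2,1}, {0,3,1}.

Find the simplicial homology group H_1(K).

Fix the vertex order 0 < 1 < 2 < 3 < 4 < 5 and write every simplex with vertices in increasing order. Then dim K = 2 and the simplices of K are:

  0-simplices (6): [0], [1], [2], [3], [4], [5]
  1-simplices (12): [0,1], [0,2], [0,3], [0,4], [0,5], [1,2], [1,3], [1,5], [2,5], [3,4], [3,5], [4,5]
  2-simplices (6): [0,1,2], [0,1,3], [0,2,5], [0,4,5], [1,3,5], [3,4,5]

giving chain groups C_0 ≅ Z^6, C_1 ≅ Z^12, C_2 ≅ Z^6.

The boundary map ∂_1: C_1 → C_0 is given by ∂[p,q] = [q] − [p].
The 6×12 boundary matrix has rank 5 and Smith normal form diag(1,1,1,1,1).

The boundary map ∂_2: C_2 → C_1 acts by ∂[p,q,r] = [q,r] − [p,r] + [p,q]. For instance
  ∂[0,2,5] = [2,5] − [0,5] + [0,2],
  ∂[3,4,5] = [4,5] − [3,5] + [3,4].
The 12×6 boundary matrix has rank 6 and Smith normal form diag(1,1,1,1,1,1).

Computing H_k = (kernel of ∂_k) / (image of ∂_{k+1}):

  H_1: rank ker ∂_1 − rank ∂_2 = (12 − 5) − 6 = 1, and the invariant factors of ∂_2 are all 1, so H_1 ≅ Z.

H_1 = Z.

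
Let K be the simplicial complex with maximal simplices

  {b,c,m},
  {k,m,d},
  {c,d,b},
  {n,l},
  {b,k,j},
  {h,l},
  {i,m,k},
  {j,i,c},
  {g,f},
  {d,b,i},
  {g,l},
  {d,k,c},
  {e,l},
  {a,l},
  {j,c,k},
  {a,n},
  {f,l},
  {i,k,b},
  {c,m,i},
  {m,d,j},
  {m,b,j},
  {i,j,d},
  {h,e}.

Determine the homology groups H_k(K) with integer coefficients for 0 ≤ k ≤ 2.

Order the vertices as a < b < c < d < e < f < g < h < i < j < k < l < m < n. Listing each simplex with vertices in this order, K has dimension 2 with simplices:

  0-simplices (14): a, b, c, d, e, f, g, h, i, j, k, l, m, n
  1-simplices (30): al, an, bc, bd, bi, bj, bk, bm, cd, ci, cj, ck, cm, di, dj, dk, dm, eh, el, fg, fl, gl, hl, ij, ik, im, jk, jm, km, ln
  2-simplices (14): bcd, bcm, bdi, bik, bjk, bjm, cdk, cij, cim, cjk, dij, djm, dkm, ikm

giving chain groups C_0 ≅ Z^14, C_1 ≅ Z^30, C_2 ≅ Z^14.

∂_1: C_1 → C_0 maps an edge to its endpoints' difference, ∂[p,q] = q − p. For instance
  ∂al = l − a.
The resulting 14×30 matrix has rank 12, and its Smith normal form has invariant factors (1,1,1,1,1,1,1,1,1,1,1,1).

The boundary map ∂_2: C_2 → C_1 acts by ∂[p,q,r] = [q,r] − [p,r] + [p,q]. For instance
  ∂ikm = km − im + ik,
  ∂bjk = jk − bk + bj.
This gives a 30×14 integer matrix of rank 13; reducing to Smith normal form yields diagonal entries (1,1,1,1,1,1,1,1,1,1,1,1,1).

Now H_k = ker ∂_k / im ∂_{k+1}, so:

  H_0: rank C_0 − rank ∂_1 = 14 − 12 = 2, and the invariant factors of ∂_1 are all 1, so H_0 ≅ Z^2.
  H_1: rank ker ∂_1 − rank ∂_2 = (30 − 12) − 13 = 5, and the invariant factors of ∂_2 are all 1, so H_1 ≅ Z^5.
  H_2: rank ker ∂_2 − rank ∂_3 = (14 − 13) − 0 = 1, and there is no ∂_3, so H_2 ≅ Z.

As a check, the Euler characteristic is 14 − 30 + 14 = -2, which agrees with 2 − 5 + 1 = -2.

H_0 ≅ Z^2,  H_1 ≅ Z^5,  H_2 ≅ Z.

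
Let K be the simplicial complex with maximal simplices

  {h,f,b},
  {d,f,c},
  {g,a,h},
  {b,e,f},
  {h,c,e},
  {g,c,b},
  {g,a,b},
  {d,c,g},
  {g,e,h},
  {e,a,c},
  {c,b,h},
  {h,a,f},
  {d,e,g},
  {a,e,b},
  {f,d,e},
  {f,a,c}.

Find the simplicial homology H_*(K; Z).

H_0 ≅ Z,  H_1 ≅ Z^2,  H_2 ≅ Z.

We work with the vertex ordering a < b < c < d < e < f < g < h. The simplices of K, each written with vertices in increasing order, are:

  0-simplices (8): a, b, c, d, e, f, g, h
  1-simplices (24): ab, ac, ae, af, ag, ah, bc, be, bf, bg, bh, cd, ce, cf, cg, ch, de, df, dg, ef, eg, eh, fh, gh
  2-simplices (16): abe, abg, ace, acf, afh, agh, bcg, bch, bef, bfh, cdf, cdg, ceh, def, deg, egh

so the chain groups are C_0 ≅ Z^8, C_1 ≅ Z^24, C_2 ≅ Z^16.

∂_1: C_1 → C_0 maps an edge to its endpoints' difference, ∂[p,q] = q − p.
This gives a 8×24 integer matrix of rank 7; reducing to Smith normal form yields diagonal entries (1,1,1,1,1,1,1).

The boundary map ∂_2: C_2 → C_1 acts by ∂[p,q,r] = [q,r] − [p,r] + [p,q]. For instance
  ∂abg = bg − ag + ab,
  ∂abe = be − ae + ab.
As a 24×16 matrix over Z this has rank 15, with invariant factors (1,1,1,1,1,1,1,1,1,1,1,1,1,1,1).

Computing H_k = (kernel of ∂_k) / (image of ∂_{k+1}):

  H_0: rank C_0 − rank ∂_1 = 8 − 7 = 1, and the invariant factors of ∂_1 are all 1, so H_0 = Z.
  H_1: rank ker ∂_1 − rank ∂_2 = (24 − 7) − 15 = 2, and the invariant factors of ∂_2 are all 1, so H_1 = Z^2.
  H_2: rank ker ∂_2 − rank ∂_3 = (16 − 15) − 0 = 1, and there is no ∂_3, so H_2 = Z.

As a check, the Euler characteristic is 8 − 24 + 16 = 0, which agrees with 1 − 2 + 1 = 0.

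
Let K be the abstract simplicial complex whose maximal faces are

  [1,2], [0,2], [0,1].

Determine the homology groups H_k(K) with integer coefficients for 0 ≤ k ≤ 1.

H_0 ≅ Z,  H_1 ≅ Z.

Fix the vertex order 0 < 1 < 2 and write every simplex with vertices in increasing order. Then dim K = 1 and the simplices of K are:

  0-simplices (3): [0], [1], [2]
  1-simplices (3): [0,1], [0,2], [1,2]

Hence C_0 ≅ Z^3, C_1 ≅ Z^3.

The boundary map ∂_1: C_1 → C_0 sends each edge [p,q] (with p < q) to q − p.
As a 3×3 matrix over Z this has rank 2, with invariant factors (1,1).

From H_k ≅ ker(∂_k) / im(∂_{k+1}) we obtain:

  H_0: rank C_0 − rank ∂_1 = 3 − 2 = 1, and the invariant factors of ∂_1 are all 1, so H_0 ≅ Z.
  H_1: rank ker ∂_1 − rank ∂_2 = (3 − 2) − 0 = 1, and there is no ∂_2, so H_1 ≅ Z.

As a check, the Euler characteristic is 3 − 3 = 0, which agrees with 1 − 1 = 0.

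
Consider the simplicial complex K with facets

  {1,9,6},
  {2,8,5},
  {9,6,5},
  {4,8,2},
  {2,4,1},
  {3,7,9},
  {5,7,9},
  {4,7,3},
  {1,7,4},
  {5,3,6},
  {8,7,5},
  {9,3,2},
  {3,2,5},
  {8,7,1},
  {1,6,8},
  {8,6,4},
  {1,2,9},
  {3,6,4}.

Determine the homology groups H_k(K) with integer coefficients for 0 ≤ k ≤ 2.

Take the total order 1 < 2 < 3 < 4 < 5 < 6 < 7 < 8 < 9 on the vertex set. Then K (dimension 2) consists of the simplices:

  0-simplices (9): [1], [2], [3], [4], [5], [6], [7], [8], [9]
  1-simplices (27): (27 of them)
  2-simplices (18): [1,2,4], [1,2,9], [1,4,7], [1,6,8], [1,6,9], [1,7,8], [2,3,5], [2,3,9], [2,4,8], [2,5,8], [3,4,6], [3,4,7], [3,5,6], [3,7,9], [4,6,8], [5,6,9], [5,7,8], [5,7,9]

Hence C_0 ≅ Z^9, C_1 ≅ Z^27, C_2 ≅ Z^18.

∂_1: C_1 → C_0 is given by ∂[p,q] = [q] − [p].
The resulting 9×27 matrix has rank 8, and its Smith normal form has invariant factors (1,1,1,1,1,1,1,1).

The boundary map ∂_2: C_2 → C_1 acts by ∂[p,q,r] = [q,r] − [p,r] + [p,q]. For instance
  ∂[2,4,8] = [4,8] − [2,8] + [2,4],
  ∂[4,6,8] = [6,8] − [4,8] + [4,6].
The resulting 27×18 matrix has rank 18, and its Smith normal form has invariant factors (1,1,1,1,1,1,1,1,1,1,1,1,1,1,1,1,1,2).

From H_k ≅ ker(∂_k) / im(∂_{k+1}) we obtain:

  H_0: rank C_0 − rank ∂_1 = 9 − 8 = 1, and the invariant factors of ∂_1 are all 1, so H_0 ≅ Z.
  H_1: rank ker ∂_1 − rank ∂_2 = (27 − 8) − 18 = 1, and ∂_2 has invariant factor 2 > 1, so H_1 ≅ Z ⊕ Z/2.
  H_2: rank ker ∂_2 − rank ∂_3 = (18 − 18) − 0 = 0, and there is no ∂_3, so H_2 ≅ 0.

H_0 = Z,  H_1 = Z ⊕ Z/2,  H_2 = 0.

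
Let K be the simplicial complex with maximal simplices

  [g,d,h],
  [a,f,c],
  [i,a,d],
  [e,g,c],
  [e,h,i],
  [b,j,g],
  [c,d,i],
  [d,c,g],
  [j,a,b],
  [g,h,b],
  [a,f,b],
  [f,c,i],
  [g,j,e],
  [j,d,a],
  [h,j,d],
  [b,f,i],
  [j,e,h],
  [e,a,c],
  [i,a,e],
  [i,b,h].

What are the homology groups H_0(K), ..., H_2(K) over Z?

H_0 = Z,  H_1 = Z ⊕ Z_2,  H_2 = 0.

Take the total order a < b < c < d < e < f < g < h < i < j on the vertex set. Then K (dimension 2) consists of the simplices:

  0-simplices (10): a, b, c, d, e, f, g, h, i, j
  1-simplices (30): ab, ac, ad, ae, af, ai, aj, bf, bg, bh, bi, bj, cd, ce, cf, cg, ci, dg, dh, di, dj, eg, eh, ei, ej, fi, gh, gj, hi, hj
  2-simplices (20): abf, abj, ace, acf, adi, adj, aei, bfi, bgh, bgj, bhi, cdg, cdi, ceg, cfi, dgh, dhj, egj, ehi, ehj

so the chain groups are C_0 ≅ Z^10, C_1 ≅ Z^30, C_2 ≅ Z^20.

Boundary ∂_1: C_1 → C_0 sends each edge [p,q] (with p < q) to q − p.
The resulting 10×30 matrix has rank 9, and its Smith normal form has invariant factors (1,1,1,1,1,1,1,1,1).

∂_2: C_2 → C_1 acts by ∂[p,q,r] = [q,r] − [p,r] + [p,q]. For instance
  ∂cfi = fi − ci + cf,
  ∂bgj = gj − bj + bg.
The 30×20 boundary matrix has rank 20 and Smith normal form diag(1,1,1,1,1,1,1,1,1,1,1,1,1,1,1,1,1,1,1,2).

From H_k ≅ ker(∂_k) / im(∂_{k+1}) we obtain:

  H_0: rank C_0 − rank ∂_1 = 10 − 9 = 1, and the invariant factors of ∂_1 are all 1, so H_0 ≅ Z.
  H_1: rank ker ∂_1 − rank ∂_2 = (30 − 9) − 20 = 1, and ∂_2 has invariant factor 2 > 1, so H_1 ≅ Z ⊕ Z_2.
  H_2: rank ker ∂_2 − rank ∂_3 = (20 − 20) − 0 = 0, and there is no ∂_3, so H_2 ≅ 0.

(K is a triangulation of the Klein bottle.)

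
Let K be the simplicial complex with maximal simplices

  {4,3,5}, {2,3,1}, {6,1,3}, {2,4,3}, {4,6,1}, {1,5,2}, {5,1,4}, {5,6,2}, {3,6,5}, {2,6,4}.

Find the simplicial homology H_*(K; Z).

Take the total order 1 < 2 < 3 < 4 < 5 < 6 on the vertex set. Then K (dimension 2) consists of the simplices:

  0-simplices (6): [1], [2], [3], [4], [5], [6]
  1-simplices (15): [1,2], [1,3], [1,4], [1,5], [1,6], [2,3], [2,4], [2,5], [2,6], [3,4], [3,5], [3,6], [4,5], [4,6], [5,6]
  2-simplices (10): [1,2,3], [1,2,5], [1,3,6], [1,4,5], [1,4,6], [2,3,4], [2,4,6], [2,5,6], [3,4,5], [3,5,6]

Hence C_0 ≅ Z^6, C_1 ≅ Z^15, C_2 ≅ Z^10.

∂_1: C_1 → C_0 sends each edge [p,q] (with p < q) to q − p.
As a 6×15 matrix over Z this has rank 5, with invariant factors (1,1,1,1,1).

Boundary ∂_2: C_2 → C_1 sends each 2-simplex [p,q,r] to [q,r] − [p,r] + [p,q]. For instance
  ∂[1,4,5] = [4,5] − [1,5] + [1,4],
  ∂[3,5,6] = [5,6] − [3,6] + [3,5].
As a 15×10 matrix over Z this has rank 10, with invariant factors (1,1,1,1,1,1,1,1,1,2).

Reading off H_k = ker ∂_k / im ∂_{k+1}:

  H_0: rank C_0 − rank ∂_1 = 6 − 5 = 1, and the invariant factors of ∂_1 are all 1, so H_0 ≅ Z.
  H_1: rank ker ∂_1 − rank ∂_2 = (15 − 5) − 10 = 0, and ∂_2 has invariant factor 2 > 1, so H_1 ≅ Z_2.
  H_2: rank ker ∂_2 − rank ∂_3 = (10 − 10) − 0 = 0, and there is no ∂_3, so H_2 ≅ 0.

As a check, the Euler characteristic is 6 − 15 + 10 = 1, which agrees with 1 − 0 + 0 = 1.

H_0 = Z,  H_1 = Z_2,  H_2 = 0.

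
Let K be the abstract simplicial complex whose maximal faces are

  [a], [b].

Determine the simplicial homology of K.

Order the vertices as a < b. Listing each simplex with vertices in this order, K has dimension 0 with simplices:

  0-simplices (2): a, b

so the chain groups are C_0 ≅ Z^2.

Reading off H_k = ker ∂_k / im ∂_{k+1}:

  H_0: rank C_0 − rank ∂_1 = 2 − 0 = 2, and there is no ∂_1, so H_0 = Z^2.

H_0 = Z^2.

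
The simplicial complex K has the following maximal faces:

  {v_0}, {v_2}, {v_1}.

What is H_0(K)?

H_0 = Z^3.

Order the vertices as v_0 < v_1 < v_2. Listing each simplex with vertices in this order, K has dimension 0 with simplices:

  0-simplices (3): [v_0], [v_1], [v_2]

so the chain groups are C_0 ≅ Z^3.

Computing H_k = (kernel of ∂_k) / (image of ∂_{k+1}):

  H_0: rank C_0 − rank ∂_1 = 3 − 0 = 3, and there is no ∂_1, so H_0 ≅ Z^3.

(K is a triangulation of a set of 3 points.)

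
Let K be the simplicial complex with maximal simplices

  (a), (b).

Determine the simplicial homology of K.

H_0 ≅ Z^2.

Fix the vertex order a < b and write every simplex with vertices in increasing order. Then dim K = 0 and the simplices of K are:

  0-simplices (2): a, b

giving chain groups C_0 ≅ Z^2.

Computing H_k = (kernel of ∂_k) / (image of ∂_{k+1}):

  H_0: rank C_0 − rank ∂_1 = 2 − 0 = 2, and there is no ∂_1, so H_0 = Z^2.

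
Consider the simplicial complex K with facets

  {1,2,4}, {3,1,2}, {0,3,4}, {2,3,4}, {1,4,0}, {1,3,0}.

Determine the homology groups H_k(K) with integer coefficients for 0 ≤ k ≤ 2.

Take the total order 0 < 1 < 2 < 3 < 4 on the vertex set. Then K (dimension 2) consists of the simplices:

  0-simplices (5): [0], [1], [2], [3], [4]
  1-simplices (9): [0,1], [0,3], [0,4], [1,2], [1,3], [1,4], [2,3], [2,4], [3,4]
  2-simplices (6): [0,1,3], [0,1,4], [0,3,4], [1,2,3], [1,2,4], [2,3,4]

Hence C_0 ≅ Z^5, C_1 ≅ Z^9, C_2 ≅ Z^6.

Boundary ∂_1: C_1 → C_0 maps an edge to its endpoints' difference, ∂[p,q] = q − p. For instance
  ∂[0,4] = [4] − [0].
This gives a 5×9 integer matrix of rank 4; reducing to Smith normal form yields diagonal entries (1,1,1,1).

Boundary ∂_2: C_2 → C_1 acts by ∂[p,q,r] = [q,r] − [p,r] + [p,q]. For instance
  ∂[0,1,3] = [1,3] − [0,3] + [0,1],
  ∂[1,2,4] = [2,4] − [1,4] + [1,2].
As a 9×6 matrix over Z this has rank 5, with invariant factors (1,1,1,1,1).

From H_k ≅ ker(∂_k) / im(∂_{k+1}) we obtain:

  H_0: rank C_0 − rank ∂_1 = 5 − 4 = 1, and the invariant factors of ∂_1 are all 1, so H_0 = Z.
  H_1: rank ker ∂_1 − rank ∂_2 = (9 − 4) − 5 = 0, and the invariant factors of ∂_2 are all 1, so H_1 = 0.
  H_2: rank ker ∂_2 − rank ∂_3 = (6 − 5) − 0 = 1, and there is no ∂_3, so H_2 = Z.

(K is a triangulation of the 2-sphere S^2.)

H_0 = Z,  H_1 = 0,  H_2 = Z.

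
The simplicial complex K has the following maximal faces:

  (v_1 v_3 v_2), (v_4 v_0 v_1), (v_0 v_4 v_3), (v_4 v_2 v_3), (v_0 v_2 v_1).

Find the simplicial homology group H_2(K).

Take the total order v_0 < v_1 < v_2 < v_3 < v_4 on the vertex set. Then K (dimension 2) consists of the simplices:

  0-simplices (5): [v_0], [v_1], [v_2], [v_3], [v_4]
  1-simplices (10): [v_0,v_1], [v_0,v_2], [v_0,v_3], [v_0,v_4], [v_1,v_2], [v_1,v_3], [v_1,v_4], [v_2,v_3], [v_2,v_4], [v_3,v_4]
  2-simplices (5): [v_0,v_1,v_2], [v_0,v_1,v_4], [v_0,v_3,v_4], [v_1,v_2,v_3], [v_2,v_3,v_4]

giving chain groups C_0 ≅ Z^5, C_1 ≅ Z^10, C_2 ≅ Z^5.

The boundary map ∂_1: C_1 → C_0 maps an edge to its endpoints' difference, ∂[p,q] = q − p. For instance
  ∂[v_0,v_2] = [v_2] − [v_0].
The 5×10 boundary matrix has rank 4 and Smith normal form diag(1,1,1,1).

∂_2: C_2 → C_1 maps a triangle to the signed sum of its edges. For instance
  ∂[v_0,v_1,v_2] = [v_1,v_2] − [v_0,v_2] + [v_0,v_1],
  ∂[v_0,v_1,v_4] = [v_1,v_4] − [v_0,v_4] + [v_0,v_1].
The resulting 10×5 matrix has rank 5, and its Smith normal form has invariant factors (1,1,1,1,1).

Now H_k = ker ∂_k / im ∂_{k+1}, so:

  H_2: rank ker ∂_2 − rank ∂_3 = (5 − 5) − 0 = 0, and there is no ∂_3, so H_2 ≅ 0.

H_2 ≅ 0.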